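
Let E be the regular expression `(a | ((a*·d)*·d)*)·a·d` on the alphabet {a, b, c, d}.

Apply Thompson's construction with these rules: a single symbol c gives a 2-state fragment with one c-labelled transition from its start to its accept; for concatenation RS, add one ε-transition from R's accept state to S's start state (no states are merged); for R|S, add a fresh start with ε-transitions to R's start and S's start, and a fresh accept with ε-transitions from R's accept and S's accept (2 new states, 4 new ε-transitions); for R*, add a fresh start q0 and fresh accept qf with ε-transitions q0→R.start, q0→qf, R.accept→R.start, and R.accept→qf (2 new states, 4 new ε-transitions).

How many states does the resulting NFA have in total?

20

By structural recursion:
Each of the 6 symbol leaves contributes a 2-state fragment.
  a* : 4 states
  a*·d : 6 states
  (a*·d)* : 8 states
  (a*·d)*·d : 10 states
  ((a*·d)*·d)* : 12 states
  a | ((a*·d)*·d)* : 16 states
  (a | ((a*·d)*·d)*)·a·d : 20 states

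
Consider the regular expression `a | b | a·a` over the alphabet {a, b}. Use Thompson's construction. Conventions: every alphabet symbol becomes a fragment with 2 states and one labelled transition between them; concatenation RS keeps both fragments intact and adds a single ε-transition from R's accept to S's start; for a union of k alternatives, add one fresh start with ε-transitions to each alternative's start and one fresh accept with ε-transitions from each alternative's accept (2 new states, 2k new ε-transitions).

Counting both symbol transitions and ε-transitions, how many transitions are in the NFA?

11

By structural recursion:
Each of the 4 symbol leaves contributes 1 transition (1 symbol, 0 ε).
  a·a — 3 transitions (2 symbol, 1 ε)
  a | b | a·a — 11 transitions (4 symbol, 7 ε)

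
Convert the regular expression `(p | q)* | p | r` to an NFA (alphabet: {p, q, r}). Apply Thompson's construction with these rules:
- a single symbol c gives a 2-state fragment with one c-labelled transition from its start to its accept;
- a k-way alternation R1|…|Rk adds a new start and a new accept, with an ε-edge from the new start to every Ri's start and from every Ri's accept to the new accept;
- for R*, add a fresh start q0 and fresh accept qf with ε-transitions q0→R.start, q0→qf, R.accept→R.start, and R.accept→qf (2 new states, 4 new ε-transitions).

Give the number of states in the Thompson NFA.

14

Bottom-up over the parse tree:
Each of the 4 symbol leaves contributes a 2-state fragment.
  p | q → 6 states
  (p | q)* → 8 states
  (p | q)* | p | r → 14 states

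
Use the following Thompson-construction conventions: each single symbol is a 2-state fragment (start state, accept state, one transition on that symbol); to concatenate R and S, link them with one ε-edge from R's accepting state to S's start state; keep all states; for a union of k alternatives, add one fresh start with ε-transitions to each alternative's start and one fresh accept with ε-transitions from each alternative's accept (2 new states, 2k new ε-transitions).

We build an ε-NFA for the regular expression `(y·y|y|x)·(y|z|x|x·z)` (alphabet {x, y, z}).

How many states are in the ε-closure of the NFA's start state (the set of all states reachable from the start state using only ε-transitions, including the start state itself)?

Work bottom-up. For each fragment F, track |ε-closure(F.start)| and whether F's accept lies in that closure (i.e. whether F accepts ε). A single-symbol fragment has closure size 1 and does not accept ε.
  y·y : same as the first factor's closure: |closure| = 1
  y·y|y|x : new start ε-reaches every alternative's start; none of them accept ε, so the new accept is not reached: |closure| = 1 + 1 + 1 + 1 = 4
  x·z : same as the first factor's closure: |closure| = 1
  y|z|x|x·z : new start ε-reaches every alternative's start; none of them accept ε, so the new accept is not reached: |closure| = 1 + 1 + 1 + 1 + 1 = 5
  (y·y|y|x)·(y|z|x|x·z) : |closure| equals the left operand's closure size = 4 (its accept is not ε-reachable, so the closure stops there)

4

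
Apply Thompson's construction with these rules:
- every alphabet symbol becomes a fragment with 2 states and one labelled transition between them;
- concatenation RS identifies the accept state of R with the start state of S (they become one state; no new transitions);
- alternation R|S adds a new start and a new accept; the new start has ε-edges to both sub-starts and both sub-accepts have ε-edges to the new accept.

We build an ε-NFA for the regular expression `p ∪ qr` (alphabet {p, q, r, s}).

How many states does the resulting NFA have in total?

Recursing over subexpressions:
Each of the 3 symbol leaves contributes a 2-state fragment.
  qr — 3 states
  p ∪ qr — 7 states

7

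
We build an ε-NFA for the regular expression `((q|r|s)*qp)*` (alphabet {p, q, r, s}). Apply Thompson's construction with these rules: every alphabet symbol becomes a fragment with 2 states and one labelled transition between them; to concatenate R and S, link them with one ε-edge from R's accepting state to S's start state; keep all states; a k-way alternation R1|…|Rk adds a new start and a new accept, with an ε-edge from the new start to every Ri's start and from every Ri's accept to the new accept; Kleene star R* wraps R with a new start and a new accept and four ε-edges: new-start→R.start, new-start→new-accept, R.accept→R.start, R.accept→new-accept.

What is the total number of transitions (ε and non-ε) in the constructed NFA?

Building bottom-up:
Each of the 5 symbol leaves contributes 1 transition (1 symbol, 0 ε).
  q|r|s = 9 transitions (3 symbol, 6 ε)
  (q|r|s)* = 13 transitions (3 symbol, 10 ε)
  (q|r|s)*qp = 17 transitions (5 symbol, 12 ε)
  ((q|r|s)*qp)* = 21 transitions (5 symbol, 16 ε)

21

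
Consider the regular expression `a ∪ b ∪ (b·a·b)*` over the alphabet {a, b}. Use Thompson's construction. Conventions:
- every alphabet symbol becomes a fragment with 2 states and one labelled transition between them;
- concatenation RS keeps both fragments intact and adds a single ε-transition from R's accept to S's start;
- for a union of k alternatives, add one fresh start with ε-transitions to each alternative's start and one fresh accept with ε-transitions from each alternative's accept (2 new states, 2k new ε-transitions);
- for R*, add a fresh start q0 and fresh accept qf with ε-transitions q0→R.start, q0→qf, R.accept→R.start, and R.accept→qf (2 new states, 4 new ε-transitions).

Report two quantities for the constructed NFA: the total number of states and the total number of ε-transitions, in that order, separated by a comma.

Building bottom-up:
Each of the 5 symbol leaves contributes 2 states and 0 ε-transitions.
  b·a·b — 6 states, 2 ε-transitions
  (b·a·b)* — 8 states, 6 ε-transitions
  a ∪ b ∪ (b·a·b)* — 14 states, 12 ε-transitions

14, 12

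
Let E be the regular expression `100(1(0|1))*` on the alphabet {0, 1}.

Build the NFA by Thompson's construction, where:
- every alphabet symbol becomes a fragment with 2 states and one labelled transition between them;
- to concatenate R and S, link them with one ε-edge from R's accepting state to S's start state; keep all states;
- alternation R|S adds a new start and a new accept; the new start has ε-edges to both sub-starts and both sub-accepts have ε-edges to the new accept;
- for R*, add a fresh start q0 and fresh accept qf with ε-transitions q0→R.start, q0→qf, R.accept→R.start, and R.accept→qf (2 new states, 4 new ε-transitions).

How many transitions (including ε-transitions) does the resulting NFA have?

18

Bottom-up over the parse tree:
Each of the 6 symbol leaves contributes 1 transition (1 symbol, 0 ε).
  0|1 : 6 transitions (2 symbol, 4 ε)
  1(0|1) : 8 transitions (3 symbol, 5 ε)
  (1(0|1))* : 12 transitions (3 symbol, 9 ε)
  100(1(0|1))* : 18 transitions (6 symbol, 12 ε)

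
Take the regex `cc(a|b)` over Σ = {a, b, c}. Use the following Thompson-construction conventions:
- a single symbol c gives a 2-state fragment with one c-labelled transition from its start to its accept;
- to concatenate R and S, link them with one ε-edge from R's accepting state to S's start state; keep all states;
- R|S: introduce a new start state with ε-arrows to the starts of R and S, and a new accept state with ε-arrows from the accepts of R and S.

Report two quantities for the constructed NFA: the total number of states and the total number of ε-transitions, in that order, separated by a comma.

10, 6

By structural recursion:
Each of the 4 symbol leaves contributes 2 states and 0 ε-transitions.
  a|b → 6 states, 4 ε-transitions
  cc(a|b) → 10 states, 6 ε-transitions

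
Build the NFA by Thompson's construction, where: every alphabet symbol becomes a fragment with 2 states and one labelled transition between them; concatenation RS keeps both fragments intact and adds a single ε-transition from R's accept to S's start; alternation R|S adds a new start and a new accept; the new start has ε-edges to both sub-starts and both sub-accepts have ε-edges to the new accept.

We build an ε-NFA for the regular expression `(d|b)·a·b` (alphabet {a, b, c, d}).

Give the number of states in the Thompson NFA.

Per subexpression:
Each of the 4 symbol leaves contributes a 2-state fragment.
  d|b = 6 states
  (d|b)·a·b = 10 states

10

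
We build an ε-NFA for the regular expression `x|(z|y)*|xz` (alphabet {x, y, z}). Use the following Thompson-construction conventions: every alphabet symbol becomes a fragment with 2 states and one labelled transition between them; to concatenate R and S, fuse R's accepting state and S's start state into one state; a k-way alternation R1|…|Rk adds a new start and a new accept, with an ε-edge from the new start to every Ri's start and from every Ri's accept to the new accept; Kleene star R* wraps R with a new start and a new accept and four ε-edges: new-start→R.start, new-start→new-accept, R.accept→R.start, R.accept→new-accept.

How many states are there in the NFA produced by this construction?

By structural recursion:
Each of the 5 symbol leaves contributes a 2-state fragment.
  z|y = 6 states
  (z|y)* = 8 states
  xz = 3 states
  x|(z|y)*|xz = 15 states

15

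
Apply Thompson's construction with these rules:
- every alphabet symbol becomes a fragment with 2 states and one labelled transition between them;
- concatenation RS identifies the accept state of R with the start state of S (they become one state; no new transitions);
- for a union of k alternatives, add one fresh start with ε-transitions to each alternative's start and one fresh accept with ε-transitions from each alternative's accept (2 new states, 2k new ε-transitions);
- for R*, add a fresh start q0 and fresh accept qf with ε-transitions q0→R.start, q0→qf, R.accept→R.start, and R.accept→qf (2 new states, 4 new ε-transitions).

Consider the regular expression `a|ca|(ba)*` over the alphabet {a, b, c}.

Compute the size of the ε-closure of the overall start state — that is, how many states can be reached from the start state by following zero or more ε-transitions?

7

Let C(F) = |ε-closure(F.start)| within fragment F, and note whether F accepts ε. Symbol fragments have C = 1 and do not accept ε. Then:
  ca → same as the first factor's closure: C = 1
  ba → C equals the left operand's closure size = 1 (its accept is not ε-reachable, so the closure stops there)
  (ba)* → the star's fresh start ε-reaches both the body's start and the fresh accept: C = 2 + 1 = 3
  a|ca|(ba)* → new start ε-reaches every alternative's start; at least one alternative accepts ε, so the union's new accept is reached too: C = 1 + 1 + 1 + 3 + 1 = 7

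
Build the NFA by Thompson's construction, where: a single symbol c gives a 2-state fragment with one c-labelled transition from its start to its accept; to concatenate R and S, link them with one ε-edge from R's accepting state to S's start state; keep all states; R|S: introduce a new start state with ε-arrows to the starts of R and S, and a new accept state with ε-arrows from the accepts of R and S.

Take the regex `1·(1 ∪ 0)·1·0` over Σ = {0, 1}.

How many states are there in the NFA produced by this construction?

12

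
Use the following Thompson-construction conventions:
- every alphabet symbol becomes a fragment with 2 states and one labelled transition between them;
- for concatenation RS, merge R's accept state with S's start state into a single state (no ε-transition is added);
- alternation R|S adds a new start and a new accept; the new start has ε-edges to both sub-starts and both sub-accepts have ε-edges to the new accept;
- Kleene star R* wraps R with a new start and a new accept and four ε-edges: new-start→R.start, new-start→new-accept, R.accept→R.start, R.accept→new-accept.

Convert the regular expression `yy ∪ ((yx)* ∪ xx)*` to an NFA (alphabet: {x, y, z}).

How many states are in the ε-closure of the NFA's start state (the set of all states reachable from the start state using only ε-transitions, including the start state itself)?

Work bottom-up. For each fragment F, track |ε-closure(F.start)| and whether F's accept lies in that closure (i.e. whether F accepts ε). A single-symbol fragment has closure size 1 and does not accept ε.
  yy : same as the first factor's closure: |closure| = 1
  yx : |closure| equals the left operand's closure size = 1 (its accept is not ε-reachable, so the closure stops there)
  (yx)* : the star's fresh start ε-reaches both the body's start and the fresh accept: |closure| = 2 + 1 = 3
  xx : |closure| equals the left operand's closure size = 1 (its accept is not ε-reachable, so the closure stops there)
  (yx)* ∪ xx : |closure| = 1 (new start) + (3 + 1) + 1 (new accept, since some branch ε-reaches its own accept) = 6
  ((yx)* ∪ xx)* : the star's fresh start ε-reaches both the body's start and the fresh accept: |closure| = 2 + 6 = 8
  yy ∪ ((yx)* ∪ xx)* : new start ε-reaches every alternative's start; at least one alternative accepts ε, so the union's new accept is reached too: |closure| = 1 + 1 + 8 + 1 = 11

11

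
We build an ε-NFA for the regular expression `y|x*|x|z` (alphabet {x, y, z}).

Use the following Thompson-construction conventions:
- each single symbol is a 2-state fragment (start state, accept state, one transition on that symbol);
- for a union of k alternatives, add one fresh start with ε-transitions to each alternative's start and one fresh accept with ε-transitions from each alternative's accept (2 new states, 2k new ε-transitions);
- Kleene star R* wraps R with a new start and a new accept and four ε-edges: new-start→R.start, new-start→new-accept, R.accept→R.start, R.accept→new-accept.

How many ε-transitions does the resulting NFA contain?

12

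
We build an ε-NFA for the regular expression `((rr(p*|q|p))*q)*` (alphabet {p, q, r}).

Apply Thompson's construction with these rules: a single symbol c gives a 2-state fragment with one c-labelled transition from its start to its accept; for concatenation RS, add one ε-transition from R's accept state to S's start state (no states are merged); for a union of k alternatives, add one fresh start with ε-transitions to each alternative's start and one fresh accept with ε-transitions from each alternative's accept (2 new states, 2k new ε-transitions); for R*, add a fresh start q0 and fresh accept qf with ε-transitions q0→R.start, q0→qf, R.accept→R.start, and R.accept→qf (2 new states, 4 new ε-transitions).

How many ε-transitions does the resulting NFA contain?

21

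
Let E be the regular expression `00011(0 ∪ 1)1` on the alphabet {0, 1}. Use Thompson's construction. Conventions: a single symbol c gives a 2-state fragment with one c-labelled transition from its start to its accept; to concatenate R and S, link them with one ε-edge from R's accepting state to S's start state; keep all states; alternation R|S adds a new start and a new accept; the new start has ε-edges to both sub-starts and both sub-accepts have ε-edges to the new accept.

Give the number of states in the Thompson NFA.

18

Per subexpression:
Each of the 8 symbol leaves contributes a 2-state fragment.
  0 ∪ 1 — 6 states
  00011(0 ∪ 1)1 — 18 states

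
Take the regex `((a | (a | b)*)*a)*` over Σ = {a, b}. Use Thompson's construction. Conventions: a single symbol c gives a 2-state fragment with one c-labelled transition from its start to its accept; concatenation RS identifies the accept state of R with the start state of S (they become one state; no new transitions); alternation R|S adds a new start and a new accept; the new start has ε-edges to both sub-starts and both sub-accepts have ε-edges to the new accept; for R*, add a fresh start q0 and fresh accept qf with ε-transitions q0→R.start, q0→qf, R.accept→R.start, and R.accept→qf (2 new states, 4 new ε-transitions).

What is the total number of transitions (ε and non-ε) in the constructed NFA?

24

Building bottom-up:
Each of the 4 symbol leaves contributes 1 transition (1 symbol, 0 ε).
  a | b : 6 transitions (2 symbol, 4 ε)
  (a | b)* : 10 transitions (2 symbol, 8 ε)
  a | (a | b)* : 15 transitions (3 symbol, 12 ε)
  (a | (a | b)*)* : 19 transitions (3 symbol, 16 ε)
  (a | (a | b)*)*a : 20 transitions (4 symbol, 16 ε)
  ((a | (a | b)*)*a)* : 24 transitions (4 symbol, 20 ε)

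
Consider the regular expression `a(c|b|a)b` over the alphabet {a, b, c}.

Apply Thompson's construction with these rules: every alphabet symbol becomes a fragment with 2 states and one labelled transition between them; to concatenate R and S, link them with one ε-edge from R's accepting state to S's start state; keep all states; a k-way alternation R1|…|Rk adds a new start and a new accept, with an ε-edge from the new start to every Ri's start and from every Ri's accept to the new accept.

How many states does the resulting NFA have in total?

12

Per subexpression:
Each of the 5 symbol leaves contributes a 2-state fragment.
  c|b|a : 8 states
  a(c|b|a)b : 12 states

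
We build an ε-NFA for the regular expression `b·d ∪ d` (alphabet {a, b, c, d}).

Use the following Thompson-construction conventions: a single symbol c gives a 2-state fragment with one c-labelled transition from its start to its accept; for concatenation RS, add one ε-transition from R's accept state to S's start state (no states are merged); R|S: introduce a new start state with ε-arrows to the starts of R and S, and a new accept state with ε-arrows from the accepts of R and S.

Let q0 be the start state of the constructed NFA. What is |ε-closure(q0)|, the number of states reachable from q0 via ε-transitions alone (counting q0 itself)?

3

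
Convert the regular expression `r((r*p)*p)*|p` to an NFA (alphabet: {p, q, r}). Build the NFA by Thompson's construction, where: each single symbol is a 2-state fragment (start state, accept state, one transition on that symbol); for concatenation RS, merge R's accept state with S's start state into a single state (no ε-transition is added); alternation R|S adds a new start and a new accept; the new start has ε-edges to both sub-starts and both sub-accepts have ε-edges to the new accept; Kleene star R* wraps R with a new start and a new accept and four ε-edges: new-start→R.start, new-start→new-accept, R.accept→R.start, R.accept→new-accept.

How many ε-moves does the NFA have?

16

By structural recursion:
Each of the 5 symbol leaves contributes 0 ε-transitions.
  r* : 4 ε-transitions
  r*p : 4 ε-transitions
  (r*p)* : 8 ε-transitions
  (r*p)*p : 8 ε-transitions
  ((r*p)*p)* : 12 ε-transitions
  r((r*p)*p)* : 12 ε-transitions
  r((r*p)*p)*|p : 16 ε-transitions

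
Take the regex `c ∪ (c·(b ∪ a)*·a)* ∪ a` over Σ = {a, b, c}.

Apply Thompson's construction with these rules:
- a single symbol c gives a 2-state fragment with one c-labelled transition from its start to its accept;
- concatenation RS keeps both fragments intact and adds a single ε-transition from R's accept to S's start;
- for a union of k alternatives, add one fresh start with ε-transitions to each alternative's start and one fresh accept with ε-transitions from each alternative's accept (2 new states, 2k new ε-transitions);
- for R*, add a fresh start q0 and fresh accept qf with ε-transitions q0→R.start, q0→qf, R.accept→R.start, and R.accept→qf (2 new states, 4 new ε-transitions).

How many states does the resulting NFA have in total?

Recursing over subexpressions:
Each of the 6 symbol leaves contributes a 2-state fragment.
  b ∪ a → 6 states
  (b ∪ a)* → 8 states
  c·(b ∪ a)*·a → 12 states
  (c·(b ∪ a)*·a)* → 14 states
  c ∪ (c·(b ∪ a)*·a)* ∪ a → 20 states

20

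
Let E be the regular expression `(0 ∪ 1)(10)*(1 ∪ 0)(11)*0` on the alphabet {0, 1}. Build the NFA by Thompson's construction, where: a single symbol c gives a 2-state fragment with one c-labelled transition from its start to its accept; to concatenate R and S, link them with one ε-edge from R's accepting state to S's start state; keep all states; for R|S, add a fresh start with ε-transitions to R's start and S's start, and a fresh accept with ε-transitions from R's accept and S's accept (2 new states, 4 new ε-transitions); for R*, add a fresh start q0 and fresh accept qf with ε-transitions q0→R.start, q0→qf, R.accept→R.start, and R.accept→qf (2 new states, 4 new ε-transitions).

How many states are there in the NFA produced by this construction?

26

Bottom-up over the parse tree:
Each of the 9 symbol leaves contributes a 2-state fragment.
  0 ∪ 1 : 6 states
  10 : 4 states
  (10)* : 6 states
  1 ∪ 0 : 6 states
  11 : 4 states
  (11)* : 6 states
  (0 ∪ 1)(10)*(1 ∪ 0)(11)*0 : 26 states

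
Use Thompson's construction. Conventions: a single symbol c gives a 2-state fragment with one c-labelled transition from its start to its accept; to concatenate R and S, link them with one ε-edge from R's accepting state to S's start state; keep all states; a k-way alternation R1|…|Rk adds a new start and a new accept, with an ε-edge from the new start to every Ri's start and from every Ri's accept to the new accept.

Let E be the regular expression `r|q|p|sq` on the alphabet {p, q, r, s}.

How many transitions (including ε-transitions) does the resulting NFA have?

Bottom-up over the parse tree:
Each of the 5 symbol leaves contributes 1 transition (1 symbol, 0 ε).
  sq : 3 transitions (2 symbol, 1 ε)
  r|q|p|sq : 14 transitions (5 symbol, 9 ε)

14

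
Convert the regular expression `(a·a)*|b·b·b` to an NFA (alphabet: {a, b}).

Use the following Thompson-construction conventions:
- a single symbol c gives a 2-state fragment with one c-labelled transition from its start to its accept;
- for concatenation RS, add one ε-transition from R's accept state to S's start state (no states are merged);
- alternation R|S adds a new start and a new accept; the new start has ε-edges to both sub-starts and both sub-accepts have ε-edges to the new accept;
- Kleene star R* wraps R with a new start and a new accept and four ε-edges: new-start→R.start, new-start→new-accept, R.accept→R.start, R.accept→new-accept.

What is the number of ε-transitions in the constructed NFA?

11

Recursing over subexpressions:
Each of the 5 symbol leaves contributes 0 ε-transitions.
  a·a = 1 ε-transition
  (a·a)* = 5 ε-transitions
  b·b·b = 2 ε-transitions
  (a·a)*|b·b·b = 11 ε-transitions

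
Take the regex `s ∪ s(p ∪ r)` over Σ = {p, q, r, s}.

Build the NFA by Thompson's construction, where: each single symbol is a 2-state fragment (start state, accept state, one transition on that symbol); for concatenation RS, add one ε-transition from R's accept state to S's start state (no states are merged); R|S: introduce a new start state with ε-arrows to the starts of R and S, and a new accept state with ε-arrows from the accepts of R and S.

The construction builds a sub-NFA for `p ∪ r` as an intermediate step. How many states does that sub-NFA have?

Fragment for `p ∪ r`:
Each of the 2 symbol leaves contributes a 2-state fragment.
  p ∪ r : 6 states

6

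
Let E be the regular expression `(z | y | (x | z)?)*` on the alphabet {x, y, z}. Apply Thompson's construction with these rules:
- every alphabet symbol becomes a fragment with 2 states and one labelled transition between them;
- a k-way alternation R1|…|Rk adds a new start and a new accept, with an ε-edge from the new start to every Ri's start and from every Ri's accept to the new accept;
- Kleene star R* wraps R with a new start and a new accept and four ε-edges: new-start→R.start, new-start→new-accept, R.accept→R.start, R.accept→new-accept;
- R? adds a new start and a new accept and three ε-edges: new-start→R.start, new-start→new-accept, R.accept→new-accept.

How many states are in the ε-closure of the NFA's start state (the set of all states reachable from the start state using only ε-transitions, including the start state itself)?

11

Compute the ε-closure size of each fragment's start state recursively; a symbol fragment's start has no outgoing ε-edge, so its closure is just itself (size 1).
  x | z → new start ε-reaches every alternative's start; none of them accept ε, so the new accept is not reached: |closure| = 1 + 1 + 1 = 3
  (x | z)? → |closure| = 1 (new start) + 3 (body) + 1 (new accept, via ε) = 5
  z | y | (x | z)? → |closure| = 1 (new start) + (1 + 1 + 5) + 1 (new accept, since some branch ε-reaches its own accept) = 9
  (z | y | (x | z)?)* → the star's fresh start ε-reaches both the body's start and the fresh accept: |closure| = 2 + 9 = 11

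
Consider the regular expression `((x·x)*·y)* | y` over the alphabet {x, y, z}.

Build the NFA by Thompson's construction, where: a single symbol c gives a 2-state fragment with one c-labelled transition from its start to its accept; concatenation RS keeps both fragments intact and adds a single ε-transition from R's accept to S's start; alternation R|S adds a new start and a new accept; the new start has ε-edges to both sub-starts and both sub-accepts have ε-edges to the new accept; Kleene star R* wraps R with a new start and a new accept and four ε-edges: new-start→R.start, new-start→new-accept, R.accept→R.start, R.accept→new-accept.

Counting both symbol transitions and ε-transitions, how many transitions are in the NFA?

Building bottom-up:
Each of the 4 symbol leaves contributes 1 transition (1 symbol, 0 ε).
  x·x : 3 transitions (2 symbol, 1 ε)
  (x·x)* : 7 transitions (2 symbol, 5 ε)
  (x·x)*·y : 9 transitions (3 symbol, 6 ε)
  ((x·x)*·y)* : 13 transitions (3 symbol, 10 ε)
  ((x·x)*·y)* | y : 18 transitions (4 symbol, 14 ε)

18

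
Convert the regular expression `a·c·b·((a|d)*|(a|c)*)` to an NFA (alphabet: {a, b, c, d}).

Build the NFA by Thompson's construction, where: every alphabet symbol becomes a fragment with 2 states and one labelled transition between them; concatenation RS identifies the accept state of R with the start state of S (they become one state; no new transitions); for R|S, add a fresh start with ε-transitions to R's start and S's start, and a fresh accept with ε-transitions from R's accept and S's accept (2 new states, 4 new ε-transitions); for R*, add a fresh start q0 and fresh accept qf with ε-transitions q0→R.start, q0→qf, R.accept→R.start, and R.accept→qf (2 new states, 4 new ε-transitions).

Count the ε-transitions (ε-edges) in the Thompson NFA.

20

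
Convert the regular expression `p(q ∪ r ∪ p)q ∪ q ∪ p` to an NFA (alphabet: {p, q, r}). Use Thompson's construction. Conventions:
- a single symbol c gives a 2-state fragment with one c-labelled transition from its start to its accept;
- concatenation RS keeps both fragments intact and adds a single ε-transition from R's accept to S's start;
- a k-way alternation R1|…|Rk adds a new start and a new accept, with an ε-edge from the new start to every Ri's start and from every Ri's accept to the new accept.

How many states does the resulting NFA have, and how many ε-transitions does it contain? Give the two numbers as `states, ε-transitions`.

18, 14

Bottom-up over the parse tree:
Each of the 7 symbol leaves contributes 2 states and 0 ε-transitions.
  q ∪ r ∪ p : 8 states, 6 ε-transitions
  p(q ∪ r ∪ p)q : 12 states, 8 ε-transitions
  p(q ∪ r ∪ p)q ∪ q ∪ p : 18 states, 14 ε-transitions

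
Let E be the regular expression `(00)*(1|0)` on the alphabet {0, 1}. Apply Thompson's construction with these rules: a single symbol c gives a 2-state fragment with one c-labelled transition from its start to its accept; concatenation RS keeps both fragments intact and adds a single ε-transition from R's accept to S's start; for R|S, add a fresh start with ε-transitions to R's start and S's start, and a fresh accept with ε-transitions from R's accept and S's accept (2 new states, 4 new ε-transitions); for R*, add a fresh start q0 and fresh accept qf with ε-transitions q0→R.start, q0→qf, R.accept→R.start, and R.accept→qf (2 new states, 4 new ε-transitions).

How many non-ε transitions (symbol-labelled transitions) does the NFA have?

Per subexpression:
Each of the 4 symbol leaves contributes exactly 1 symbol transition.
  00 — 2 symbol transitions
  (00)* — 2 symbol transitions
  1|0 — 2 symbol transitions
  (00)*(1|0) — 4 symbol transitions

4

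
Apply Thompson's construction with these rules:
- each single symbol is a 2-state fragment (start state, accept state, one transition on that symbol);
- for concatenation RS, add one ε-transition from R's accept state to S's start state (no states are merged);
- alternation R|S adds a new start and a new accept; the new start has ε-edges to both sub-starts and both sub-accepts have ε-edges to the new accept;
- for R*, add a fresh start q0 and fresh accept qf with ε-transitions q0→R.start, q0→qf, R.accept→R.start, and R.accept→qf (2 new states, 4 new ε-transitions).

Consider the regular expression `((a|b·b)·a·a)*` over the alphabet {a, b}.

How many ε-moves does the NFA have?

Per subexpression:
Each of the 5 symbol leaves contributes 0 ε-transitions.
  b·b = 1 ε-transition
  a|b·b = 5 ε-transitions
  (a|b·b)·a·a = 7 ε-transitions
  ((a|b·b)·a·a)* = 11 ε-transitions

11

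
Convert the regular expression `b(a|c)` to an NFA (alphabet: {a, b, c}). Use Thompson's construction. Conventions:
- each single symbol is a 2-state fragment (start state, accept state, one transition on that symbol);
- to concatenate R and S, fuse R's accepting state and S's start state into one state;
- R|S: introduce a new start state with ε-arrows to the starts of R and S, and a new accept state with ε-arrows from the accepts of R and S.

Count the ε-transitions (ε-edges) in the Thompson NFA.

4

Recursing over subexpressions:
Each of the 3 symbol leaves contributes 0 ε-transitions.
  a|c → 4 ε-transitions
  b(a|c) → 4 ε-transitions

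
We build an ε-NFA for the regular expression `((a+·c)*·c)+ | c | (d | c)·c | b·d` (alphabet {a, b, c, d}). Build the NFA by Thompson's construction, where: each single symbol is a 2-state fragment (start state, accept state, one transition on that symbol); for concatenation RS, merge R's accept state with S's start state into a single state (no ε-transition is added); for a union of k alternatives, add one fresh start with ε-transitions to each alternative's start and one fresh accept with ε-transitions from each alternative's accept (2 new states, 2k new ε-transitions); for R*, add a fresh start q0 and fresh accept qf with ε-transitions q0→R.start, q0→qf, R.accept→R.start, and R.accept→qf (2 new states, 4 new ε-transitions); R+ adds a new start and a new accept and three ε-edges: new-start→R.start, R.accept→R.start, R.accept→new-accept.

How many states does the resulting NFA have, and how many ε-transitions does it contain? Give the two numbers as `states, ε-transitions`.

24, 22

By structural recursion:
Each of the 9 symbol leaves contributes 2 states and 0 ε-transitions.
  a+ — 4 states, 3 ε-transitions
  a+·c — 5 states, 3 ε-transitions
  (a+·c)* — 7 states, 7 ε-transitions
  (a+·c)*·c — 8 states, 7 ε-transitions
  ((a+·c)*·c)+ — 10 states, 10 ε-transitions
  d | c — 6 states, 4 ε-transitions
  (d | c)·c — 7 states, 4 ε-transitions
  b·d — 3 states, 0 ε-transitions
  ((a+·c)*·c)+ | c | (d | c)·c | b·d — 24 states, 22 ε-transitions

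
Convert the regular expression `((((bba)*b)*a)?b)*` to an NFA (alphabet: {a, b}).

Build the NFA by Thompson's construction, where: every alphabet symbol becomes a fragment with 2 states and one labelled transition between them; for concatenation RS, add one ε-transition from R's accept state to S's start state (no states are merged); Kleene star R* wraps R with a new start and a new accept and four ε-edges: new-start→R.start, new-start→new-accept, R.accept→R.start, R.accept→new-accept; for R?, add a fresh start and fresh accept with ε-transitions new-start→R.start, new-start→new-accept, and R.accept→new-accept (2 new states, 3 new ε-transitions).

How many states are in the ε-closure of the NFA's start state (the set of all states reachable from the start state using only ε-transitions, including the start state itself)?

Work bottom-up. For each fragment F, track |ε-closure(F.start)| and whether F's accept lies in that closure (i.e. whether F accepts ε). A single-symbol fragment has closure size 1 and does not accept ε.
  bba → |closure| equals the left operand's closure size = 1 (its accept is not ε-reachable, so the closure stops there)
  (bba)* → |closure| = 1 (new start) + 1 (body) + 1 (new accept) = 3
  (bba)*b → |closure| = 3 + 1 = 4 (closure spills across the concat boundary because the left factor accepts ε)
  ((bba)*b)* → new start has ε-edges to the inner start and to the new accept, so |closure| = 2 + 4 = 6
  ((bba)*b)*a → |closure| = 6 + 1 = 7 (closure spills across the concat boundary because the left factor accepts ε)
  (((bba)*b)*a)? → new start has ε-edges to the inner start and to the new accept, so |closure| = 2 + 7 = 9
  (((bba)*b)*a)?b → the left operand accepts ε, so the closure extends into the next operand (via the concat ε-link); |closure| = 9 + 1 = 10
  ((((bba)*b)*a)?b)* → |closure| = 1 (new start) + 10 (body) + 1 (new accept) = 12

12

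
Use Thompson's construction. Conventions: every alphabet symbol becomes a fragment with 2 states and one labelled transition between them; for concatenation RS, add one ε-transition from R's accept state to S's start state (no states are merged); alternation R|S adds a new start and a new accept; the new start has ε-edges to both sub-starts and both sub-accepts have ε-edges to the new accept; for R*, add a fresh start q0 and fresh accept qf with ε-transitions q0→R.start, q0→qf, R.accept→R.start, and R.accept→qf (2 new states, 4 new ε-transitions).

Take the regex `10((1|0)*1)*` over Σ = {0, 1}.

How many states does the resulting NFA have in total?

16

Building bottom-up:
Each of the 5 symbol leaves contributes a 2-state fragment.
  1|0 : 6 states
  (1|0)* : 8 states
  (1|0)*1 : 10 states
  ((1|0)*1)* : 12 states
  10((1|0)*1)* : 16 states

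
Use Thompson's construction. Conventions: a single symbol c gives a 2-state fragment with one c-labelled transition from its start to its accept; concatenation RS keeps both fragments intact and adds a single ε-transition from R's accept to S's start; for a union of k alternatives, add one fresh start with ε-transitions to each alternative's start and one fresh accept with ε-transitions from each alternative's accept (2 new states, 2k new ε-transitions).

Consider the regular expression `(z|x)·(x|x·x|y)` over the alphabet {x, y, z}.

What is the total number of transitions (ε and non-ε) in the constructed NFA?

Bottom-up over the parse tree:
Each of the 6 symbol leaves contributes 1 transition (1 symbol, 0 ε).
  z|x — 6 transitions (2 symbol, 4 ε)
  x·x — 3 transitions (2 symbol, 1 ε)
  x|x·x|y — 11 transitions (4 symbol, 7 ε)
  (z|x)·(x|x·x|y) — 18 transitions (6 symbol, 12 ε)

18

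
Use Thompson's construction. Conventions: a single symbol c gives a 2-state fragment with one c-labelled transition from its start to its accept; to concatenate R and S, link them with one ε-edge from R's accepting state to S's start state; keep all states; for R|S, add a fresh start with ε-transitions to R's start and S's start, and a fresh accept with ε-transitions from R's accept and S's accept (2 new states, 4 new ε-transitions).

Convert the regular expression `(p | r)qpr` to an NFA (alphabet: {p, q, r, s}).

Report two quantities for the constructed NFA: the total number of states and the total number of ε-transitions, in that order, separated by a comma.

12, 7

By structural recursion:
Each of the 5 symbol leaves contributes 2 states and 0 ε-transitions.
  p | r — 6 states, 4 ε-transitions
  (p | r)qpr — 12 states, 7 ε-transitions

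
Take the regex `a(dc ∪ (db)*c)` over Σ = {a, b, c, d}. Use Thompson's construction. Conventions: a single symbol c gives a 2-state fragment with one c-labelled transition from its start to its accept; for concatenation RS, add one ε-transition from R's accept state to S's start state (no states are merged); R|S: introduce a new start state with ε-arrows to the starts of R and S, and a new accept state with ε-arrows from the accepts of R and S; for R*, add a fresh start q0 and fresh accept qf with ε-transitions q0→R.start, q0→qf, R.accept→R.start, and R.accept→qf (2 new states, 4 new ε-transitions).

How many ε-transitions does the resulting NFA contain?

12

Recursing over subexpressions:
Each of the 6 symbol leaves contributes 0 ε-transitions.
  dc : 1 ε-transition
  db : 1 ε-transition
  (db)* : 5 ε-transitions
  (db)*c : 6 ε-transitions
  dc ∪ (db)*c : 11 ε-transitions
  a(dc ∪ (db)*c) : 12 ε-transitions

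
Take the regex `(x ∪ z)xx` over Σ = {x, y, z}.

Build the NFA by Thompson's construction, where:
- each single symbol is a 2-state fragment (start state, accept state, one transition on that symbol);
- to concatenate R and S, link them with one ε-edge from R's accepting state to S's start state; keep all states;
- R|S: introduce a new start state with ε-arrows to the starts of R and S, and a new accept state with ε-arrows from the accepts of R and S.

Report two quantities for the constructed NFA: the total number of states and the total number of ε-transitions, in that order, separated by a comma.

10, 6

By structural recursion:
Each of the 4 symbol leaves contributes 2 states and 0 ε-transitions.
  x ∪ z : 6 states, 4 ε-transitions
  (x ∪ z)xx : 10 states, 6 ε-transitions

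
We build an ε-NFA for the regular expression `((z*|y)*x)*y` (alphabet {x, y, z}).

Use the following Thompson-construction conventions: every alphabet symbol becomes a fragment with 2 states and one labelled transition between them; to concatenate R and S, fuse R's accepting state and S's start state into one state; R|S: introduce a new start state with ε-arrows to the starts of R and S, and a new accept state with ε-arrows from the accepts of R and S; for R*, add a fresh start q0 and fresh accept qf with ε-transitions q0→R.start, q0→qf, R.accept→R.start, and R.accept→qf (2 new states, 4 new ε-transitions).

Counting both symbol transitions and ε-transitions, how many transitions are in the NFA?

20

Per subexpression:
Each of the 4 symbol leaves contributes 1 transition (1 symbol, 0 ε).
  z* = 5 transitions (1 symbol, 4 ε)
  z*|y = 10 transitions (2 symbol, 8 ε)
  (z*|y)* = 14 transitions (2 symbol, 12 ε)
  (z*|y)*x = 15 transitions (3 symbol, 12 ε)
  ((z*|y)*x)* = 19 transitions (3 symbol, 16 ε)
  ((z*|y)*x)*y = 20 transitions (4 symbol, 16 ε)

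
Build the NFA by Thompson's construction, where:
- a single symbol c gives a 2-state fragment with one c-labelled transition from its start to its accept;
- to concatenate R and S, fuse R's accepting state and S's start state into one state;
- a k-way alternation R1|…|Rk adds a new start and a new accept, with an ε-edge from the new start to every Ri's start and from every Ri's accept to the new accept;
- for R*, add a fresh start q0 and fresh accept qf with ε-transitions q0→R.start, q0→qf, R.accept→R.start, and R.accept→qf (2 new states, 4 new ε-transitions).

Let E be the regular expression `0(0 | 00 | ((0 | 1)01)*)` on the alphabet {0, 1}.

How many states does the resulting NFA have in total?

18

Per subexpression:
Each of the 8 symbol leaves contributes a 2-state fragment.
  00 — 3 states
  0 | 1 — 6 states
  (0 | 1)01 — 8 states
  ((0 | 1)01)* — 10 states
  0 | 00 | ((0 | 1)01)* — 17 states
  0(0 | 00 | ((0 | 1)01)*) — 18 states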